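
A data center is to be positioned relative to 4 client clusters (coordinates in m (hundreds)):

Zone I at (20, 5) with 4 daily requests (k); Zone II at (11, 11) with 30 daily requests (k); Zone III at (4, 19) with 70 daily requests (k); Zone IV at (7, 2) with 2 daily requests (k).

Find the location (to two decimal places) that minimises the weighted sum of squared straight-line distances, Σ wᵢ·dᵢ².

The minimiser of Σwᵢ‖p−pᵢ‖² is the weighted centroid p* = (Σwᵢpᵢ)/(Σwᵢ).
Σwᵢ = 106.
Σwᵢxᵢ = 4·20 + 30·11 + 70·4 + 2·7 = 704.
Σwᵢyᵢ = 4·5 + 30·11 + 70·19 + 2·2 = 1684.
x* = 704/106 = 6.64, y* = 1684/106 = 15.89.

(6.64, 15.89)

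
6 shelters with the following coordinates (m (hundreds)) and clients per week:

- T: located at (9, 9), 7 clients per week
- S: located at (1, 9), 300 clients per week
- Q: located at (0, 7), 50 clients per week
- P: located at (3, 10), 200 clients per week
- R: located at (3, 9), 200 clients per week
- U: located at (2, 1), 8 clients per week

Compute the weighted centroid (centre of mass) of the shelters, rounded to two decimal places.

The minimiser of Σwᵢ‖p−pᵢ‖² is the weighted centroid p* = (Σwᵢpᵢ)/(Σwᵢ).
Σwᵢ = 765.
Σwᵢxᵢ = 7·9 + 300·1 + 50·0 + 200·3 + 200·3 + 8·2 = 1579.
Σwᵢyᵢ = 7·9 + 300·9 + 50·7 + 200·10 + 200·9 + 8·1 = 6921.
x* = 1579/765 = 2.06, y* = 6921/765 = 9.05.

(2.06, 9.05)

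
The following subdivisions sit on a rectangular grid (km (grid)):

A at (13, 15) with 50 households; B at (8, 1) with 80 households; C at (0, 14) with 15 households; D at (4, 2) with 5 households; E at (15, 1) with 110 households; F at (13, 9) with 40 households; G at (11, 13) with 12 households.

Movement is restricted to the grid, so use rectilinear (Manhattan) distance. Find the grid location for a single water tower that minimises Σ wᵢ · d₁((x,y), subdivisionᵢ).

Manhattan distance separates: Σwᵢ(|x−xᵢ|+|y−yᵢ|) = Σwᵢ|x−xᵢ| + Σwᵢ|y−yᵢ|, so x and y are optimised independently as 1-D weighted medians.
Total weight W = 312; half = 156.
x-coordinate, sorted with cumulative weight:
  x=0 (C, w=15) cum 15
  x=4 (D, w=5) cum 20
  x=8 (B, w=80) cum 100
  x=11 (G, w=12) cum 112
  x=13 (A, w=50) cum 162  ← median
  x=13 (F, w=40) cum 202
  x=15 (E, w=110) cum 312
⇒ x* = 13
y-coordinate, sorted with cumulative weight:
  y=1 (B, w=80) cum 80
  y=1 (E, w=110) cum 190  ← median
  y=2 (D, w=5) cum 195
  y=9 (F, w=40) cum 235
  y=13 (G, w=12) cum 247
  y=14 (C, w=15) cum 262
  y=15 (A, w=50) cum 312
⇒ y* = 1

(13, 1)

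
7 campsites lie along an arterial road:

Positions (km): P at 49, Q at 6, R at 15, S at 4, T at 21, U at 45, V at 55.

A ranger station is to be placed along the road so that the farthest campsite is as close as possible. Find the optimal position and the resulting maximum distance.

location 29.5, max distance 25.5

The 1-center on a line is the midpoint of the two extreme points: leftmost at 4, rightmost at 55.
Optimal location = (4 + 55)/2 = 29.5; maximum distance = (55 − 4)/2 = 25.5.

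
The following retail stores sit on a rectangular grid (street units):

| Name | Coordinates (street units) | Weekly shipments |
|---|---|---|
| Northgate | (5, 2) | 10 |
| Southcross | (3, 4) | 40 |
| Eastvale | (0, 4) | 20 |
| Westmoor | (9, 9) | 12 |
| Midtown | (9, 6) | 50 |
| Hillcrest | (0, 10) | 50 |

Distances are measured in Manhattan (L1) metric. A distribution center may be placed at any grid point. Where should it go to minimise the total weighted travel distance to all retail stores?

Manhattan distance separates: Σwᵢ(|x−xᵢ|+|y−yᵢ|) = Σwᵢ|x−xᵢ| + Σwᵢ|y−yᵢ|, so x and y are optimised independently as 1-D weighted medians.
Total weight W = 182; half = 91.
x-coordinate, sorted with cumulative weight:
  x=0 (Eastvale, w=20) cum 20
  x=0 (Hillcrest, w=50) cum 70
  x=3 (Southcross, w=40) cum 110  ← median
  x=5 (Northgate, w=10) cum 120
  x=9 (Westmoor, w=12) cum 132
  x=9 (Midtown, w=50) cum 182
⇒ x* = 3
y-coordinate, sorted with cumulative weight:
  y=2 (Northgate, w=10) cum 10
  y=4 (Southcross, w=40) cum 50
  y=4 (Eastvale, w=20) cum 70
  y=6 (Midtown, w=50) cum 120  ← median
  y=9 (Westmoor, w=12) cum 132
  y=10 (Hillcrest, w=50) cum 182
⇒ y* = 6

(3, 6)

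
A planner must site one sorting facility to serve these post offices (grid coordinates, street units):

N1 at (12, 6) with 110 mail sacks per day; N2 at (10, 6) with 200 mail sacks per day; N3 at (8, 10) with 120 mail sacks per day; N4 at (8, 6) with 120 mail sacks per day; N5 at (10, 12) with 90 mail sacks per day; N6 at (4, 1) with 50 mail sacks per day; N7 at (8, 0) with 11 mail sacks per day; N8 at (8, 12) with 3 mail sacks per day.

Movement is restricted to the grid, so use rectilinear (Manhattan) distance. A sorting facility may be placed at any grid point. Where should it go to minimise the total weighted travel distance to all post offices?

(10, 6)

Manhattan distance separates: Σwᵢ(|x−xᵢ|+|y−yᵢ|) = Σwᵢ|x−xᵢ| + Σwᵢ|y−yᵢ|, so x and y are optimised independently as 1-D weighted medians.
Total weight W = 704; half = 352.
x-coordinate, sorted with cumulative weight:
  x=4 (N6, w=50) cum 50
  x=8 (N3, w=120) cum 170
  x=8 (N4, w=120) cum 290
  x=8 (N7, w=11) cum 301
  x=8 (N8, w=3) cum 304
  x=10 (N2, w=200) cum 504  ← median
  x=10 (N5, w=90) cum 594
  x=12 (N1, w=110) cum 704
⇒ x* = 10
y-coordinate, sorted with cumulative weight:
  y=0 (N7, w=11) cum 11
  y=1 (N6, w=50) cum 61
  y=6 (N1, w=110) cum 171
  y=6 (N2, w=200) cum 371  ← median
  y=6 (N4, w=120) cum 491
  y=10 (N3, w=120) cum 611
  y=12 (N5, w=90) cum 701
  y=12 (N8, w=3) cum 704
⇒ y* = 6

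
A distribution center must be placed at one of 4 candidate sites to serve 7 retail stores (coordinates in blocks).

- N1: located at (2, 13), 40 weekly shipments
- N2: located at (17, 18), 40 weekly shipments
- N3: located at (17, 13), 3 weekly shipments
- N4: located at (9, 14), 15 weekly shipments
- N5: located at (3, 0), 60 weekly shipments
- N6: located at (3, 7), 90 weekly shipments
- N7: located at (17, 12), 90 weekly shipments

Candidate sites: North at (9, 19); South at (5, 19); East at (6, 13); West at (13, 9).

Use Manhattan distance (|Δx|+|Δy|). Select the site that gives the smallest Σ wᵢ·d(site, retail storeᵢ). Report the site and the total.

East, total 3743 blocks

Total weighted distance at each candidate:
  North (9, 19): total = 5467
  South (5, 19): total = 5299
  East (6, 13): total = 3743
  West (13, 9): total = 4129
Minimum is at East with total 3743 blocks.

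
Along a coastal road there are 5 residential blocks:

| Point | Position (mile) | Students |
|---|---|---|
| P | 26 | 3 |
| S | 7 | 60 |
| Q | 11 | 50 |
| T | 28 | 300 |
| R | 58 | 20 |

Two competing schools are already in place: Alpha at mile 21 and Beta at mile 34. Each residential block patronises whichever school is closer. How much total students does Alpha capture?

113

The indifferent point is the midpoint (21+34)/2 = 27.5; residential blocks left of it (closer to Alpha at 21) go to Alpha, those right go to Beta.
  S at 7 (w=60) → Alpha
  Q at 11 (w=50) → Alpha
  P at 26 (w=3) → Alpha
  T at 28 (w=300) → Beta
  R at 58 (w=20) → Beta
Alpha captures 113; Beta captures 320.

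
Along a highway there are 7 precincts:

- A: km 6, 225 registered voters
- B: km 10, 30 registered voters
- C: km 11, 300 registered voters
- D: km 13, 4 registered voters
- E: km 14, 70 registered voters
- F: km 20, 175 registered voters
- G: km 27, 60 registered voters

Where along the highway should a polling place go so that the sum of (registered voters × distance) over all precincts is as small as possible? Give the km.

x = 11

For a sum of weighted absolute distances on a line, the optimum is the weighted median (not the mean). Total weight W = 864; half-weight = 432.
Sort by position and accumulate weight:
  km 6 (A, w=225) → cum 225
  km 10 (B, w=30) → cum 255
  km 11 (C, w=300) → cum 555  ≥ 432 → median here
  km 13 (D, w=4) → cum 559
  km 14 (E, w=70) → cum 629
  km 20 (F, w=175) → cum 804
  km 27 (G, w=60) → cum 864
Optimal location: km 11.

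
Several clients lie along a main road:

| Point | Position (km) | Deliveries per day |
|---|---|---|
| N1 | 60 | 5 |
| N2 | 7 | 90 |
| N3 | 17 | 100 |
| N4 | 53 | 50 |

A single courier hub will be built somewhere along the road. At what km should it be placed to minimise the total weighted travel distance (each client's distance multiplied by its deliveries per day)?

x = 17

For a sum of weighted absolute distances on a line, the optimum is the weighted median (not the mean). Total weight W = 245; half-weight = 122.5.
Sort by position and accumulate weight:
  km 7 (N2, w=90) → cum 90
  km 17 (N3, w=100) → cum 190  ≥ 122.5 → median here
  km 53 (N4, w=50) → cum 240
  km 60 (N1, w=5) → cum 245
Optimal location: km 17.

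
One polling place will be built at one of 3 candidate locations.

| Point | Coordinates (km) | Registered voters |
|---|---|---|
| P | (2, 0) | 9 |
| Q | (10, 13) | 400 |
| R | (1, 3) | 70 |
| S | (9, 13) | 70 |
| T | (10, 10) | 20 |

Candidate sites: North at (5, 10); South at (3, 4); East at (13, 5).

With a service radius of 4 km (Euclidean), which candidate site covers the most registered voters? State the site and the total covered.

Coverage radius r = 4 km; a point is covered iff (Δx)²+(Δy)² ≤ 4² = 16.
  North (5, 10): covers {none} → 0
  South (3, 4): covers {R} → 70
  East (13, 5): covers {none} → 0
Maximum coverage at South: 70 registered voters.

South, covering 70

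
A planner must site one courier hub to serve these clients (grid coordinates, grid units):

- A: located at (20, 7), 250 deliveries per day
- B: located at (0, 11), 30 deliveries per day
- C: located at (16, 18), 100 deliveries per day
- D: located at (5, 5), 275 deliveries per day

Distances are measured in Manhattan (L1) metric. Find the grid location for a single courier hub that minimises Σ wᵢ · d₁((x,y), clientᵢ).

(16, 7)

Manhattan distance separates: Σwᵢ(|x−xᵢ|+|y−yᵢ|) = Σwᵢ|x−xᵢ| + Σwᵢ|y−yᵢ|, so x and y are optimised independently as 1-D weighted medians.
Total weight W = 655; half = 327.5.
x-coordinate, sorted with cumulative weight:
  x=0 (B, w=30) cum 30
  x=5 (D, w=275) cum 305
  x=16 (C, w=100) cum 405  ← median
  x=20 (A, w=250) cum 655
⇒ x* = 16
y-coordinate, sorted with cumulative weight:
  y=5 (D, w=275) cum 275
  y=7 (A, w=250) cum 525  ← median
  y=11 (B, w=30) cum 555
  y=18 (C, w=100) cum 655
⇒ y* = 7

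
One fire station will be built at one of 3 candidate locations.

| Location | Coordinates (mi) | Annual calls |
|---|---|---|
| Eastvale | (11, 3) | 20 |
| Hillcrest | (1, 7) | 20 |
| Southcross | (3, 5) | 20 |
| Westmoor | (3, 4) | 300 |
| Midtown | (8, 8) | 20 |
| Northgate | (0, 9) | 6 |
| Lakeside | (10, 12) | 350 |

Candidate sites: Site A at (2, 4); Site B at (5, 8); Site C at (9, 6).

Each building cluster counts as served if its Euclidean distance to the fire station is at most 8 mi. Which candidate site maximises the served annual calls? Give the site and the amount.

Site B, covering 736

Coverage radius r = 8 mi; a point is covered iff (Δx)²+(Δy)² ≤ 8² = 64.
  Site A (2, 4): covers {Hillcrest, Southcross, Westmoor, Midtown, Northgate} → 366
  Site B (5, 8): covers {Eastvale, Hillcrest, Southcross, Westmoor, Midtown, Northgate, Lakeside} → 736
  Site C (9, 6): covers {Eastvale, Southcross, Westmoor, Midtown, Lakeside} → 710
Maximum coverage at Site B: 736 annual calls.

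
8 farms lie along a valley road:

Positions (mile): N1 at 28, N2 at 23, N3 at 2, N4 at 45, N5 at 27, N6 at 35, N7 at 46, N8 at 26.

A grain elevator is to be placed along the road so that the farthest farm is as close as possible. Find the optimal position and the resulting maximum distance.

The 1-center on a line is the midpoint of the two extreme points: leftmost at 2, rightmost at 46.
Optimal location = (2 + 46)/2 = 24; maximum distance = (46 − 2)/2 = 22.

location 24, max distance 22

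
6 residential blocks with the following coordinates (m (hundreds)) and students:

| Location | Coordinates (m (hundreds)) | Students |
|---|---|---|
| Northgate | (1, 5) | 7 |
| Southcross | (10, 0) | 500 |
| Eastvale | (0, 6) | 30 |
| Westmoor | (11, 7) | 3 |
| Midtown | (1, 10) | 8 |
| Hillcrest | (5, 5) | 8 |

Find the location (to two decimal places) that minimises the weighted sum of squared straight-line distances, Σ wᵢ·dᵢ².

The minimiser of Σwᵢ‖p−pᵢ‖² is the weighted centroid p* = (Σwᵢpᵢ)/(Σwᵢ).
Σwᵢ = 556.
Σwᵢxᵢ = 7·1 + 500·10 + 30·0 + 3·11 + 8·1 + 8·5 = 5088.
Σwᵢyᵢ = 7·5 + 500·0 + 30·6 + 3·7 + 8·10 + 8·5 = 356.
x* = 5088/556 = 9.15, y* = 356/556 = 0.64.

(9.15, 0.64)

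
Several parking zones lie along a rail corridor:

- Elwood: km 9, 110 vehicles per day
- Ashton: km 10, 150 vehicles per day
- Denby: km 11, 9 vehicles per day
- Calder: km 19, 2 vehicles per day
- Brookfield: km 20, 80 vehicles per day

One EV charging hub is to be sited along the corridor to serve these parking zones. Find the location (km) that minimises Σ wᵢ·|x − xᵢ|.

For a sum of weighted absolute distances on a line, the optimum is the weighted median (not the mean). Total weight W = 351; half-weight = 175.5.
Sort by position and accumulate weight:
  km 9 (Elwood, w=110) → cum 110
  km 10 (Ashton, w=150) → cum 260  ≥ 175.5 → median here
  km 11 (Denby, w=9) → cum 269
  km 19 (Calder, w=2) → cum 271
  km 20 (Brookfield, w=80) → cum 351
Optimal location: km 10.

x = 10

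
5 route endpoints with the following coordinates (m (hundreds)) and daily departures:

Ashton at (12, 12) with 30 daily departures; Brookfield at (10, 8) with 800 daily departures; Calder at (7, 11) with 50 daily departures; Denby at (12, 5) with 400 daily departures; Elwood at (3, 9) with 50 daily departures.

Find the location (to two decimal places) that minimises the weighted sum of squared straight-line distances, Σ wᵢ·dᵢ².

The minimiser of Σwᵢ‖p−pᵢ‖² is the weighted centroid p* = (Σwᵢpᵢ)/(Σwᵢ).
Σwᵢ = 1330.
Σwᵢxᵢ = 30·12 + 800·10 + 50·7 + 400·12 + 50·3 = 13660.
Σwᵢyᵢ = 30·12 + 800·8 + 50·11 + 400·5 + 50·9 = 9760.
x* = 13660/1330 = 10.27, y* = 9760/1330 = 7.34.

(10.27, 7.34)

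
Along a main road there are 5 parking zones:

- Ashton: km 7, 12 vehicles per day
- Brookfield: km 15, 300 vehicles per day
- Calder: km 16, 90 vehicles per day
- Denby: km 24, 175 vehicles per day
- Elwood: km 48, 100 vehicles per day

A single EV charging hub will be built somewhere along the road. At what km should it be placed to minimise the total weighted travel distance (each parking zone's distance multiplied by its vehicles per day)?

For a sum of weighted absolute distances on a line, the optimum is the weighted median (not the mean). Total weight W = 677; half-weight = 338.5.
Sort by position and accumulate weight:
  km 7 (Ashton, w=12) → cum 12
  km 15 (Brookfield, w=300) → cum 312
  km 16 (Calder, w=90) → cum 402  ≥ 338.5 → median here
  km 24 (Denby, w=175) → cum 577
  km 48 (Elwood, w=100) → cum 677
Optimal location: km 16.

x = 16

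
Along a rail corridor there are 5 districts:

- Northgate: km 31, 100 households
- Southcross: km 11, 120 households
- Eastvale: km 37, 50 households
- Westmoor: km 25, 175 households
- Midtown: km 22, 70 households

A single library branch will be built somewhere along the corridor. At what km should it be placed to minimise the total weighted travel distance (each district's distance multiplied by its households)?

For a sum of weighted absolute distances on a line, the optimum is the weighted median (not the mean). Total weight W = 515; half-weight = 257.5.
Sort by position and accumulate weight:
  km 11 (Southcross, w=120) → cum 120
  km 22 (Midtown, w=70) → cum 190
  km 25 (Westmoor, w=175) → cum 365  ≥ 257.5 → median here
  km 31 (Northgate, w=100) → cum 465
  km 37 (Eastvale, w=50) → cum 515
Optimal location: km 25.

x = 25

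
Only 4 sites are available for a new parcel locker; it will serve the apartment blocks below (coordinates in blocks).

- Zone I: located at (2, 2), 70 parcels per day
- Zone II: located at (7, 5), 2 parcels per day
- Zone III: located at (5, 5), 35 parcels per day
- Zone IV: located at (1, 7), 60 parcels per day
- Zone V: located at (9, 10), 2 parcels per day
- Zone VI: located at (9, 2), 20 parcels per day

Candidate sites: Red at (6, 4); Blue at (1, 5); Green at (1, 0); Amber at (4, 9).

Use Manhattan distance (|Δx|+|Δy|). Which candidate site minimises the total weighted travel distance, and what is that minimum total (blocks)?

Blue, total 798 blocks

Total weighted distance at each candidate:
  Red (6, 4): total = 1092
  Blue (1, 5): total = 798
  Green (1, 0): total = 1203
  Amber (4, 9): total = 1371
Minimum is at Blue with total 798 blocks.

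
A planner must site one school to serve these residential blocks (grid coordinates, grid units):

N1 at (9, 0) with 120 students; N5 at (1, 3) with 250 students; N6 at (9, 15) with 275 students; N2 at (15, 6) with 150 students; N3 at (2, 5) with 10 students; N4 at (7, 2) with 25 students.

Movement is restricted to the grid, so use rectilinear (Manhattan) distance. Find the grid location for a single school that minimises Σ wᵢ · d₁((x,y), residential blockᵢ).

Manhattan distance separates: Σwᵢ(|x−xᵢ|+|y−yᵢ|) = Σwᵢ|x−xᵢ| + Σwᵢ|y−yᵢ|, so x and y are optimised independently as 1-D weighted medians.
Total weight W = 830; half = 415.
x-coordinate, sorted with cumulative weight:
  x=1 (N5, w=250) cum 250
  x=2 (N3, w=10) cum 260
  x=7 (N4, w=25) cum 285
  x=9 (N1, w=120) cum 405
  x=9 (N6, w=275) cum 680  ← median
  x=15 (N2, w=150) cum 830
⇒ x* = 9
y-coordinate, sorted with cumulative weight:
  y=0 (N1, w=120) cum 120
  y=2 (N4, w=25) cum 145
  y=3 (N5, w=250) cum 395
  y=5 (N3, w=10) cum 405
  y=6 (N2, w=150) cum 555  ← median
  y=15 (N6, w=275) cum 830
⇒ y* = 6

(9, 6)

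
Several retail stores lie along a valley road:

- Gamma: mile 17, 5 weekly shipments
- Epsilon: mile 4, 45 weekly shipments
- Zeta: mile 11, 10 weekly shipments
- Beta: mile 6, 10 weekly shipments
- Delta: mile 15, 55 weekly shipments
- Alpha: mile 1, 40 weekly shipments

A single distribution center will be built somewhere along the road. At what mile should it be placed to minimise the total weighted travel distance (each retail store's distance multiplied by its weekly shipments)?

For a sum of weighted absolute distances on a line, the optimum is the weighted median (not the mean). Total weight W = 165; half-weight = 82.5.
Sort by position and accumulate weight:
  mile 1 (Alpha, w=40) → cum 40
  mile 4 (Epsilon, w=45) → cum 85  ≥ 82.5 → median here
  mile 6 (Beta, w=10) → cum 95
  mile 11 (Zeta, w=10) → cum 105
  mile 15 (Delta, w=55) → cum 160
  mile 17 (Gamma, w=5) → cum 165
Optimal location: mile 4.

x = 4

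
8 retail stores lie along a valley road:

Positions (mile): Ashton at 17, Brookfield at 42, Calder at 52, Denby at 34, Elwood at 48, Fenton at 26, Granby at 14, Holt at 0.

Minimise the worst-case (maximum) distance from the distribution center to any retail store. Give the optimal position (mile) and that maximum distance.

location 26, max distance 26

The 1-center on a line is the midpoint of the two extreme points: leftmost at 0, rightmost at 52.
Optimal location = (0 + 52)/2 = 26; maximum distance = (52 − 0)/2 = 26.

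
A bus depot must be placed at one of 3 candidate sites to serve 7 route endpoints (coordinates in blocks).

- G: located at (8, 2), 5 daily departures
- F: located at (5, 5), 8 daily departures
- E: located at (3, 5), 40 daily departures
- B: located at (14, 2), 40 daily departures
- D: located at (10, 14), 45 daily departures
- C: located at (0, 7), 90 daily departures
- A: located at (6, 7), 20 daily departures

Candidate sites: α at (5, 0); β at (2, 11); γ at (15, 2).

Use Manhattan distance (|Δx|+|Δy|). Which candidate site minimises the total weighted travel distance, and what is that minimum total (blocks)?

β, total 2462 blocks

Total weighted distance at each candidate:
  α (5, 0): total = 2880
  β (2, 11): total = 2462
  γ (15, 2): total = 3624
Minimum is at β with total 2462 blocks.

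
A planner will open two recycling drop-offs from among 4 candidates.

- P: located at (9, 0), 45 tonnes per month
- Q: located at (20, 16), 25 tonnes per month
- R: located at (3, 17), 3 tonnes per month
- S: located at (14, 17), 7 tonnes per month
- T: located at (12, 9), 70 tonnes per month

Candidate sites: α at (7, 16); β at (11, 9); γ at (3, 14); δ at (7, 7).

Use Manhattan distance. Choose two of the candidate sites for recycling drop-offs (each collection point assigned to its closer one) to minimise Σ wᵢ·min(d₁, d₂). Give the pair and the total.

{α, β}, total 961

Evaluate every pair (each demand assigned to the nearer of the two):
  {α, β}: total = 961
  {β, δ}: total = 994
  {β, γ}: total = 1051
  {α, δ}: total = 1291
  {γ, δ}: total = 1477
  {α, γ}: total = 2040
Best pair: {α, β} with total 961.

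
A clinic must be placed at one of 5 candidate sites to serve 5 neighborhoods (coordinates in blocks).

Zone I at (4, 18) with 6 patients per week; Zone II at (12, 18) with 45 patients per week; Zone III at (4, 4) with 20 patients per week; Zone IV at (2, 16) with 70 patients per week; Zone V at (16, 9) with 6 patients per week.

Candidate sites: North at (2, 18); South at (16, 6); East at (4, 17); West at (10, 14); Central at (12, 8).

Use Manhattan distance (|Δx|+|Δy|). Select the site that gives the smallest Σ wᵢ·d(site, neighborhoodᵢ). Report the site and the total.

Total weighted distance at each candidate:
  North (2, 18): total = 1060
  South (16, 6): total = 2842
  East (4, 17): total = 1001
  West (10, 14): total = 1416
  Central (12, 8): total = 2088
Minimum is at East with total 1001 blocks.

East, total 1001 blocks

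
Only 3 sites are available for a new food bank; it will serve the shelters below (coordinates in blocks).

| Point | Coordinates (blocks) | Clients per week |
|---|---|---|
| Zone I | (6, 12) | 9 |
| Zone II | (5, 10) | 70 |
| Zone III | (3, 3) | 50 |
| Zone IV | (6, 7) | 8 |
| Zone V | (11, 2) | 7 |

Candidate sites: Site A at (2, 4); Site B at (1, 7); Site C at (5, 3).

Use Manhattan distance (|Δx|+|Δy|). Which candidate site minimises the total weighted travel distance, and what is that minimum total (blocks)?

Site C, total 769 blocks

Total weighted distance at each candidate:
  Site A (2, 4): total = 971
  Site B (1, 7): total = 1025
  Site C (5, 3): total = 769
Minimum is at Site C with total 769 blocks.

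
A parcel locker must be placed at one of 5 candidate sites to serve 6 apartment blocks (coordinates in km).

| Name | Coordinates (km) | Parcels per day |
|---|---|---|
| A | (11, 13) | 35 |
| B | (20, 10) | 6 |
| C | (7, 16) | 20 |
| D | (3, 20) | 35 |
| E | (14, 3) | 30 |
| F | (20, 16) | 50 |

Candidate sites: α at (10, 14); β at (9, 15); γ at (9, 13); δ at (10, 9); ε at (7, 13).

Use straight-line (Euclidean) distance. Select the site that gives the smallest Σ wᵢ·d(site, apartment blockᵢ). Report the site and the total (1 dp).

Total weighted distance at each candidate:
  α (10, 14): total = 1370.0
  β (9, 15): total = 1431.8
  γ (9, 13): total = 1438.7
  δ (10, 9): total = 1639.9
  ε (7, 13): total = 1595.5
Minimum is at α with total 1370.0 km.

α, total 1370.0 km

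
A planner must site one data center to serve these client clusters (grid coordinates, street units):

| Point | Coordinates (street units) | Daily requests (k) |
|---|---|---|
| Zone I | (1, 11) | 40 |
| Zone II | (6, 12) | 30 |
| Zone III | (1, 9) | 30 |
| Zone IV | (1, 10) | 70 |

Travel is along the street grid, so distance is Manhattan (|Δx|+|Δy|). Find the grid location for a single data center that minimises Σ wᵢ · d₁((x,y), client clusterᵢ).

Manhattan distance separates: Σwᵢ(|x−xᵢ|+|y−yᵢ|) = Σwᵢ|x−xᵢ| + Σwᵢ|y−yᵢ|, so x and y are optimised independently as 1-D weighted medians.
Total weight W = 170; half = 85.
x-coordinate, sorted with cumulative weight:
  x=1 (Zone I, w=40) cum 40
  x=1 (Zone III, w=30) cum 70
  x=1 (Zone IV, w=70) cum 140  ← median
  x=6 (Zone II, w=30) cum 170
⇒ x* = 1
y-coordinate, sorted with cumulative weight:
  y=9 (Zone III, w=30) cum 30
  y=10 (Zone IV, w=70) cum 100  ← median
  y=11 (Zone I, w=40) cum 140
  y=12 (Zone II, w=30) cum 170
⇒ y* = 10

(1, 10)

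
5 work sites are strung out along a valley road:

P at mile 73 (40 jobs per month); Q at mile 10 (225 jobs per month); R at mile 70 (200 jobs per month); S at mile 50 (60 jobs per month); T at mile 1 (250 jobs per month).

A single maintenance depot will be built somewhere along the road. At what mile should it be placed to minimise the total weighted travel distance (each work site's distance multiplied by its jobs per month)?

x = 10

For a sum of weighted absolute distances on a line, the optimum is the weighted median (not the mean). Total weight W = 775; half-weight = 387.5.
Sort by position and accumulate weight:
  mile 1 (T, w=250) → cum 250
  mile 10 (Q, w=225) → cum 475  ≥ 387.5 → median here
  mile 50 (S, w=60) → cum 535
  mile 70 (R, w=200) → cum 735
  mile 73 (P, w=40) → cum 775
Optimal location: mile 10.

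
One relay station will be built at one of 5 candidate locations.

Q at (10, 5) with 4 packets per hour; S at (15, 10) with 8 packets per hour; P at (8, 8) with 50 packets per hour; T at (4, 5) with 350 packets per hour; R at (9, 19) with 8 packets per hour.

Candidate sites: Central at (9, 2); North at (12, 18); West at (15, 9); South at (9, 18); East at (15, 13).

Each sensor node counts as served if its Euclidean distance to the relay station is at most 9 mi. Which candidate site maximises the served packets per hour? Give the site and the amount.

Coverage radius r = 9 mi; a point is covered iff (Δx)²+(Δy)² ≤ 9² = 81.
  Central (9, 2): covers {Q, P, T} → 404
  North (12, 18): covers {S, R} → 16
  West (15, 9): covers {Q, S, P} → 62
  South (9, 18): covers {R} → 8
  East (15, 13): covers {S, P, R} → 66
Maximum coverage at Central: 404 packets per hour.

Central, covering 404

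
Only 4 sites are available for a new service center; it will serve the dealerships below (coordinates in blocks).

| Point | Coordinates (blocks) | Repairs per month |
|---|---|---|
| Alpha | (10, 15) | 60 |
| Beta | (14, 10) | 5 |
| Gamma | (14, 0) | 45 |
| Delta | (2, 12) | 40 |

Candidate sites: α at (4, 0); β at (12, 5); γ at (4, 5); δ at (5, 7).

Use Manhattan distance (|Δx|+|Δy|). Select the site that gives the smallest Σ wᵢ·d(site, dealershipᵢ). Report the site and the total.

β, total 1750 blocks

Total weighted distance at each candidate:
  α (4, 0): total = 2370
  β (12, 5): total = 1750
  γ (4, 5): total = 2070
  δ (5, 7): total = 1880
Minimum is at β with total 1750 blocks.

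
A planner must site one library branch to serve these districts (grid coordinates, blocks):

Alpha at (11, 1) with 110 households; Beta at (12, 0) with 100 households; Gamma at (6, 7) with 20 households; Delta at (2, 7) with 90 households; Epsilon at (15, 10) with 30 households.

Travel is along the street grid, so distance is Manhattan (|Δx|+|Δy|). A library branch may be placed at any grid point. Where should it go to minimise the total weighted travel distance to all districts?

Manhattan distance separates: Σwᵢ(|x−xᵢ|+|y−yᵢ|) = Σwᵢ|x−xᵢ| + Σwᵢ|y−yᵢ|, so x and y are optimised independently as 1-D weighted medians.
Total weight W = 350; half = 175.
x-coordinate, sorted with cumulative weight:
  x=2 (Delta, w=90) cum 90
  x=6 (Gamma, w=20) cum 110
  x=11 (Alpha, w=110) cum 220  ← median
  x=12 (Beta, w=100) cum 320
  x=15 (Epsilon, w=30) cum 350
⇒ x* = 11
y-coordinate, sorted with cumulative weight:
  y=0 (Beta, w=100) cum 100
  y=1 (Alpha, w=110) cum 210  ← median
  y=7 (Gamma, w=20) cum 230
  y=7 (Delta, w=90) cum 320
  y=10 (Epsilon, w=30) cum 350
⇒ y* = 1

(11, 1)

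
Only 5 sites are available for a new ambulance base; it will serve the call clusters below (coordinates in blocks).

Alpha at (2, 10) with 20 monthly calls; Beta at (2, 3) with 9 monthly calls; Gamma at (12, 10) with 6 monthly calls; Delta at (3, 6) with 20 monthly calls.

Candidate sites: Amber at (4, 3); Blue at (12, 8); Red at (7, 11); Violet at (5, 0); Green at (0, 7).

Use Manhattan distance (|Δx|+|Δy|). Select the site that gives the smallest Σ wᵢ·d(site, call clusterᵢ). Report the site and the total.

Green, total 324 blocks

Total weighted distance at each candidate:
  Amber (4, 3): total = 368
  Blue (12, 8): total = 607
  Red (7, 11): total = 453
  Violet (5, 0): total = 576
  Green (0, 7): total = 324
Minimum is at Green with total 324 blocks.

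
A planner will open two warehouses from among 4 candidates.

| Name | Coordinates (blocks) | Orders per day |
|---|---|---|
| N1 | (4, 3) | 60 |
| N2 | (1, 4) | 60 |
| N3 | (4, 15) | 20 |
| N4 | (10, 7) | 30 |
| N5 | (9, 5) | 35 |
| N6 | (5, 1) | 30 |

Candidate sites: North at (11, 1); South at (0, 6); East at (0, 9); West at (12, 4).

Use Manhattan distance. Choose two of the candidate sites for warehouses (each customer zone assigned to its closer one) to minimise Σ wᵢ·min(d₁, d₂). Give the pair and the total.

Evaluate every pair (each demand assigned to the nearer of the two):
  {South, West}: total = 1450
  {North, South}: total = 1460
  {East, West}: total = 1690
  {North, East}: total = 1700
  {South, East}: total = 1780
  {North, West}: total = 2050
Best pair: {South, West} with total 1450.

{South, West}, total 1450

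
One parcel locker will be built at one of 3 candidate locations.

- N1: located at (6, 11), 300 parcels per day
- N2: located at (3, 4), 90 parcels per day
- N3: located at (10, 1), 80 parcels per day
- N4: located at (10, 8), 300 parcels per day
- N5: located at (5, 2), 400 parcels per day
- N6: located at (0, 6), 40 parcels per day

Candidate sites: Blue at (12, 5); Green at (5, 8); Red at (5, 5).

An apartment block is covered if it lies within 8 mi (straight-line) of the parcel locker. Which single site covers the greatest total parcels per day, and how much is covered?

Red, covering 1210

Coverage radius r = 8 mi; a point is covered iff (Δx)²+(Δy)² ≤ 8² = 64.
  Blue (12, 5): covers {N3, N4, N5} → 780
  Green (5, 8): covers {N1, N2, N4, N5, N6} → 1130
  Red (5, 5): covers {N1, N2, N3, N4, N5, N6} → 1210
Maximum coverage at Red: 1210 parcels per day.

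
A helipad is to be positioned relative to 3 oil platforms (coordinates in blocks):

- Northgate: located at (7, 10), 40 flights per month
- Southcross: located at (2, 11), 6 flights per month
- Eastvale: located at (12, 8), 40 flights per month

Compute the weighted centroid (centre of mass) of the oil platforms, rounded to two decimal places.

(8.98, 9.14)

The minimiser of Σwᵢ‖p−pᵢ‖² is the weighted centroid p* = (Σwᵢpᵢ)/(Σwᵢ).
Σwᵢ = 86.
Σwᵢxᵢ = 40·7 + 6·2 + 40·12 = 772.
Σwᵢyᵢ = 40·10 + 6·11 + 40·8 = 786.
x* = 772/86 = 8.98, y* = 786/86 = 9.14.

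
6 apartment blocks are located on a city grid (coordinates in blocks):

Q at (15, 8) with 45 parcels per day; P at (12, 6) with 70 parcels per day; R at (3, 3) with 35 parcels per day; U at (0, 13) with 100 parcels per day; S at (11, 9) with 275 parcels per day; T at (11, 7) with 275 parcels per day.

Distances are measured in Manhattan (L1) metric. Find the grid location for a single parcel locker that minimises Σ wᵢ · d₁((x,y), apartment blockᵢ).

(11, 8)

Manhattan distance separates: Σwᵢ(|x−xᵢ|+|y−yᵢ|) = Σwᵢ|x−xᵢ| + Σwᵢ|y−yᵢ|, so x and y are optimised independently as 1-D weighted medians.
Total weight W = 800; half = 400.
x-coordinate, sorted with cumulative weight:
  x=0 (U, w=100) cum 100
  x=3 (R, w=35) cum 135
  x=11 (S, w=275) cum 410  ← median
  x=11 (T, w=275) cum 685
  x=12 (P, w=70) cum 755
  x=15 (Q, w=45) cum 800
⇒ x* = 11
y-coordinate, sorted with cumulative weight:
  y=3 (R, w=35) cum 35
  y=6 (P, w=70) cum 105
  y=7 (T, w=275) cum 380
  y=8 (Q, w=45) cum 425  ← median
  y=9 (S, w=275) cum 700
  y=13 (U, w=100) cum 800
⇒ y* = 8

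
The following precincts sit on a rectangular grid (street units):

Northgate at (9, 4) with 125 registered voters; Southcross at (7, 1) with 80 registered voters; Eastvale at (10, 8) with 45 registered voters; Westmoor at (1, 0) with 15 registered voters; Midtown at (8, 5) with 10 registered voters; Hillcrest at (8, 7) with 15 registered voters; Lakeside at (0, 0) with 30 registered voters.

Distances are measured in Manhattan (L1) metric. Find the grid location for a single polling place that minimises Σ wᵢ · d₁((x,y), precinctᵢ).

(9, 4)

Manhattan distance separates: Σwᵢ(|x−xᵢ|+|y−yᵢ|) = Σwᵢ|x−xᵢ| + Σwᵢ|y−yᵢ|, so x and y are optimised independently as 1-D weighted medians.
Total weight W = 320; half = 160.
x-coordinate, sorted with cumulative weight:
  x=0 (Lakeside, w=30) cum 30
  x=1 (Westmoor, w=15) cum 45
  x=7 (Southcross, w=80) cum 125
  x=8 (Midtown, w=10) cum 135
  x=8 (Hillcrest, w=15) cum 150
  x=9 (Northgate, w=125) cum 275  ← median
  x=10 (Eastvale, w=45) cum 320
⇒ x* = 9
y-coordinate, sorted with cumulative weight:
  y=0 (Westmoor, w=15) cum 15
  y=0 (Lakeside, w=30) cum 45
  y=1 (Southcross, w=80) cum 125
  y=4 (Northgate, w=125) cum 250  ← median
  y=5 (Midtown, w=10) cum 260
  y=7 (Hillcrest, w=15) cum 275
  y=8 (Eastvale, w=45) cum 320
⇒ y* = 4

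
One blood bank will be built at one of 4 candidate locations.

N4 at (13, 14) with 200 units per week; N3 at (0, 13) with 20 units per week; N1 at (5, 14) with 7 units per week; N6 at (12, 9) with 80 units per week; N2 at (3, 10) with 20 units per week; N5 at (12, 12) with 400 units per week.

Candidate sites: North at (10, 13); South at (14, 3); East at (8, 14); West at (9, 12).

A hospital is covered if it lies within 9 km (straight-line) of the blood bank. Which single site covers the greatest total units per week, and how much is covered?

East, covering 727

Coverage radius r = 9 km; a point is covered iff (Δx)²+(Δy)² ≤ 9² = 81.
  North (10, 13): covers {N4, N1, N6, N2, N5} → 707
  South (14, 3): covers {N6} → 80
  East (8, 14): covers {N4, N3, N1, N6, N2, N5} → 727
  West (9, 12): covers {N4, N1, N6, N2, N5} → 707
Maximum coverage at East: 727 units per week.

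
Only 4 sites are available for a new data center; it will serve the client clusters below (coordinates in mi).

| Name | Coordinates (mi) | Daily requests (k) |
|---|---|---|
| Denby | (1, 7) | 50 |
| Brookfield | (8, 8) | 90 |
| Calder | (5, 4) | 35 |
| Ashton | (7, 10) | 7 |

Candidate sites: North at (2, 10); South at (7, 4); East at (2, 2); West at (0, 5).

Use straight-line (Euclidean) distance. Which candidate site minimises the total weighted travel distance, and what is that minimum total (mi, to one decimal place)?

Total weighted distance at each candidate:
  North (2, 10): total = 997.1
  South (7, 4): total = 818.5
  East (2, 2): total = 1210.9
  West (0, 5): total = 1119.4
Minimum is at South with total 818.5 mi.

South, total 818.5 mi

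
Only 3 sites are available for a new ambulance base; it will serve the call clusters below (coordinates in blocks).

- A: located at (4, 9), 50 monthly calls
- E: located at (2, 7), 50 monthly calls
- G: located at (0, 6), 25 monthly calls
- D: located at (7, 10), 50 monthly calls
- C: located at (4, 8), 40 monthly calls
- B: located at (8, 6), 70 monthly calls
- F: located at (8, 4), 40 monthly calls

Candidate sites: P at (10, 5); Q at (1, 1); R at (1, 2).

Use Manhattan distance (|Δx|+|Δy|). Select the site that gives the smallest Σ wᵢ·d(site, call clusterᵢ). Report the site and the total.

P, total 2365 blocks

Total weighted distance at each candidate:
  P (10, 5): total = 2365
  Q (1, 1): total = 3440
  R (1, 2): total = 3115
Minimum is at P with total 2365 blocks.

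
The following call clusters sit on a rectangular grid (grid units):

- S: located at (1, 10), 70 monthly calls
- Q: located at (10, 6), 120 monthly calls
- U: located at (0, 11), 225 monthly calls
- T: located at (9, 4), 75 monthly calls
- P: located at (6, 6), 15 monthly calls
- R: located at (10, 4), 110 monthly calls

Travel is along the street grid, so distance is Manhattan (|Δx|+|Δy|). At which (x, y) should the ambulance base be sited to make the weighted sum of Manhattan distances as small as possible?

Manhattan distance separates: Σwᵢ(|x−xᵢ|+|y−yᵢ|) = Σwᵢ|x−xᵢ| + Σwᵢ|y−yᵢ|, so x and y are optimised independently as 1-D weighted medians.
Total weight W = 615; half = 307.5.
x-coordinate, sorted with cumulative weight:
  x=0 (U, w=225) cum 225
  x=1 (S, w=70) cum 295
  x=6 (P, w=15) cum 310  ← median
  x=9 (T, w=75) cum 385
  x=10 (Q, w=120) cum 505
  x=10 (R, w=110) cum 615
⇒ x* = 6
y-coordinate, sorted with cumulative weight:
  y=4 (T, w=75) cum 75
  y=4 (R, w=110) cum 185
  y=6 (Q, w=120) cum 305
  y=6 (P, w=15) cum 320  ← median
  y=10 (S, w=70) cum 390
  y=11 (U, w=225) cum 615
⇒ y* = 6

(6, 6)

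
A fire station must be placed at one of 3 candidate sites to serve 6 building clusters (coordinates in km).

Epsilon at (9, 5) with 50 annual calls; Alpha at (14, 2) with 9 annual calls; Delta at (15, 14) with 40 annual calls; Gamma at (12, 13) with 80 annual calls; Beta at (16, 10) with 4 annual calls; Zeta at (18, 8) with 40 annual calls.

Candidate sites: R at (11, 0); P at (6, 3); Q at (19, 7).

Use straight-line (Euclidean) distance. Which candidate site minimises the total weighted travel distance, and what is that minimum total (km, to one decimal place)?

Q, total 1707.1 km

Total weighted distance at each candidate:
  R (11, 0): total = 2397.1
  P (6, 3): total = 2323.1
  Q (19, 7): total = 1707.1
Minimum is at Q with total 1707.1 km.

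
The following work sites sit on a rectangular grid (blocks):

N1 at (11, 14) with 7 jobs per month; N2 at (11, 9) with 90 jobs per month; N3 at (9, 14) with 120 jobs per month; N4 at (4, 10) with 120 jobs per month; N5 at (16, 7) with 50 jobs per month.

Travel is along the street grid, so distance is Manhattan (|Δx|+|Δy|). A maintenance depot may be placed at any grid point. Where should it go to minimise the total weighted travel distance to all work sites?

Manhattan distance separates: Σwᵢ(|x−xᵢ|+|y−yᵢ|) = Σwᵢ|x−xᵢ| + Σwᵢ|y−yᵢ|, so x and y are optimised independently as 1-D weighted medians.
Total weight W = 387; half = 193.5.
x-coordinate, sorted with cumulative weight:
  x=4 (N4, w=120) cum 120
  x=9 (N3, w=120) cum 240  ← median
  x=11 (N1, w=7) cum 247
  x=11 (N2, w=90) cum 337
  x=16 (N5, w=50) cum 387
⇒ x* = 9
y-coordinate, sorted with cumulative weight:
  y=7 (N5, w=50) cum 50
  y=9 (N2, w=90) cum 140
  y=10 (N4, w=120) cum 260  ← median
  y=14 (N1, w=7) cum 267
  y=14 (N3, w=120) cum 387
⇒ y* = 10

(9, 10)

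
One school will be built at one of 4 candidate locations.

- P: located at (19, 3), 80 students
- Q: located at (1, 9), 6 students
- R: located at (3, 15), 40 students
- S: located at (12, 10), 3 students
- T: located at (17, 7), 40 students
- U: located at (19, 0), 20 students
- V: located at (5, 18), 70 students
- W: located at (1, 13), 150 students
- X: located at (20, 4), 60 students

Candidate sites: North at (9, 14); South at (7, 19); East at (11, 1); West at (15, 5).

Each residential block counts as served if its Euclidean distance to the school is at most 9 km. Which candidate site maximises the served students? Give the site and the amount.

North, covering 263

Coverage radius r = 9 km; a point is covered iff (Δx)²+(Δy)² ≤ 9² = 81.
  North (9, 14): covers {R, S, V, W} → 263
  South (7, 19): covers {R, V, W} → 260
  East (11, 1): covers {P, T, U} → 140
  West (15, 5): covers {P, S, T, U, X} → 203
Maximum coverage at North: 263 students.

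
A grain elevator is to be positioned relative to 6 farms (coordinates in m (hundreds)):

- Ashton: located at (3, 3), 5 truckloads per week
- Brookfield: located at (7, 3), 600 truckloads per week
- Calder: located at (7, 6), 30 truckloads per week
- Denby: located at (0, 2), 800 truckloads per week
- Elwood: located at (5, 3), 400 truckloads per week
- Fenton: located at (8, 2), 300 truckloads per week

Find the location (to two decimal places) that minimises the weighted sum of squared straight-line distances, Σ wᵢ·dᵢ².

The minimiser of Σwᵢ‖p−pᵢ‖² is the weighted centroid p* = (Σwᵢpᵢ)/(Σwᵢ).
Σwᵢ = 2135.
Σwᵢxᵢ = 5·3 + 600·7 + 30·7 + 800·0 + 400·5 + 300·8 = 8825.
Σwᵢyᵢ = 5·3 + 600·3 + 30·6 + 800·2 + 400·3 + 300·2 = 5395.
x* = 8825/2135 = 4.13, y* = 5395/2135 = 2.53.

(4.13, 2.53)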